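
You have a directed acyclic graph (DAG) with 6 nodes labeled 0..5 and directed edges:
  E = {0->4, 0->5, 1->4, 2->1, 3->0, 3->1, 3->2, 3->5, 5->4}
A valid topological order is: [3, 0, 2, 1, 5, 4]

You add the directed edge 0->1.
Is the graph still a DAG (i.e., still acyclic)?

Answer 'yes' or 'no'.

Answer: yes

Derivation:
Given toposort: [3, 0, 2, 1, 5, 4]
Position of 0: index 1; position of 1: index 3
New edge 0->1: forward
Forward edge: respects the existing order. Still a DAG, same toposort still valid.
Still a DAG? yes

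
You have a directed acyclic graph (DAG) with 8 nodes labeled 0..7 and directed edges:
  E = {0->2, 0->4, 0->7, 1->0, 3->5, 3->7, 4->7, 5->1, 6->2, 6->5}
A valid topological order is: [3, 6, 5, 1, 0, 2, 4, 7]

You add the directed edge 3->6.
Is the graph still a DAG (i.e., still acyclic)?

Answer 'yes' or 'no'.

Given toposort: [3, 6, 5, 1, 0, 2, 4, 7]
Position of 3: index 0; position of 6: index 1
New edge 3->6: forward
Forward edge: respects the existing order. Still a DAG, same toposort still valid.
Still a DAG? yes

Answer: yes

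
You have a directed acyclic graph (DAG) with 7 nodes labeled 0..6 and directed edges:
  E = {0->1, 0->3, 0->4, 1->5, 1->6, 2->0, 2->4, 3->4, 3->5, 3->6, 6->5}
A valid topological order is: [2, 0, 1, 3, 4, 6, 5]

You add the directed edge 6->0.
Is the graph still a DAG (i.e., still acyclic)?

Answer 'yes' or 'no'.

Answer: no

Derivation:
Given toposort: [2, 0, 1, 3, 4, 6, 5]
Position of 6: index 5; position of 0: index 1
New edge 6->0: backward (u after v in old order)
Backward edge: old toposort is now invalid. Check if this creates a cycle.
Does 0 already reach 6? Reachable from 0: [0, 1, 3, 4, 5, 6]. YES -> cycle!
Still a DAG? no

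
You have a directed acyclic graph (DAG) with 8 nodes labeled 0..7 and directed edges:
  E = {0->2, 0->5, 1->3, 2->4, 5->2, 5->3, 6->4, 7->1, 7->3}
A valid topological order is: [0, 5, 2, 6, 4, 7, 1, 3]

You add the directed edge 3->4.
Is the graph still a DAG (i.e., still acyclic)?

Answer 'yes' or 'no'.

Answer: yes

Derivation:
Given toposort: [0, 5, 2, 6, 4, 7, 1, 3]
Position of 3: index 7; position of 4: index 4
New edge 3->4: backward (u after v in old order)
Backward edge: old toposort is now invalid. Check if this creates a cycle.
Does 4 already reach 3? Reachable from 4: [4]. NO -> still a DAG (reorder needed).
Still a DAG? yes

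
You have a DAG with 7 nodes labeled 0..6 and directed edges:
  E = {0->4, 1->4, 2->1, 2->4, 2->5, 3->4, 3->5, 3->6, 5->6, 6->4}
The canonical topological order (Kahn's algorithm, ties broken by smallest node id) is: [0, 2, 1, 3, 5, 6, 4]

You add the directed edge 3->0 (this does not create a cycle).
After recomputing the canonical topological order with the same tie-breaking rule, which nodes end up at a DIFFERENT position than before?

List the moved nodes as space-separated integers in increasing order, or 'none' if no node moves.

Answer: 0 1 2 3

Derivation:
Old toposort: [0, 2, 1, 3, 5, 6, 4]
Added edge 3->0
Recompute Kahn (smallest-id tiebreak):
  initial in-degrees: [1, 1, 0, 0, 5, 2, 2]
  ready (indeg=0): [2, 3]
  pop 2: indeg[1]->0; indeg[4]->4; indeg[5]->1 | ready=[1, 3] | order so far=[2]
  pop 1: indeg[4]->3 | ready=[3] | order so far=[2, 1]
  pop 3: indeg[0]->0; indeg[4]->2; indeg[5]->0; indeg[6]->1 | ready=[0, 5] | order so far=[2, 1, 3]
  pop 0: indeg[4]->1 | ready=[5] | order so far=[2, 1, 3, 0]
  pop 5: indeg[6]->0 | ready=[6] | order so far=[2, 1, 3, 0, 5]
  pop 6: indeg[4]->0 | ready=[4] | order so far=[2, 1, 3, 0, 5, 6]
  pop 4: no out-edges | ready=[] | order so far=[2, 1, 3, 0, 5, 6, 4]
New canonical toposort: [2, 1, 3, 0, 5, 6, 4]
Compare positions:
  Node 0: index 0 -> 3 (moved)
  Node 1: index 2 -> 1 (moved)
  Node 2: index 1 -> 0 (moved)
  Node 3: index 3 -> 2 (moved)
  Node 4: index 6 -> 6 (same)
  Node 5: index 4 -> 4 (same)
  Node 6: index 5 -> 5 (same)
Nodes that changed position: 0 1 2 3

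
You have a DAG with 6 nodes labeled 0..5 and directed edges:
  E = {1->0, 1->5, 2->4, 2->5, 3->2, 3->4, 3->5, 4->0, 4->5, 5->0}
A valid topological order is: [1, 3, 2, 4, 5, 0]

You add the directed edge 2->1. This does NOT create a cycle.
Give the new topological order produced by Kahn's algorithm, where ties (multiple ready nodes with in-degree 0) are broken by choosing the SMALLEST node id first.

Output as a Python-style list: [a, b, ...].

Old toposort: [1, 3, 2, 4, 5, 0]
Added edge: 2->1
Position of 2 (2) > position of 1 (0). Must reorder: 2 must now come before 1.
Run Kahn's algorithm (break ties by smallest node id):
  initial in-degrees: [3, 1, 1, 0, 2, 4]
  ready (indeg=0): [3]
  pop 3: indeg[2]->0; indeg[4]->1; indeg[5]->3 | ready=[2] | order so far=[3]
  pop 2: indeg[1]->0; indeg[4]->0; indeg[5]->2 | ready=[1, 4] | order so far=[3, 2]
  pop 1: indeg[0]->2; indeg[5]->1 | ready=[4] | order so far=[3, 2, 1]
  pop 4: indeg[0]->1; indeg[5]->0 | ready=[5] | order so far=[3, 2, 1, 4]
  pop 5: indeg[0]->0 | ready=[0] | order so far=[3, 2, 1, 4, 5]
  pop 0: no out-edges | ready=[] | order so far=[3, 2, 1, 4, 5, 0]
  Result: [3, 2, 1, 4, 5, 0]

Answer: [3, 2, 1, 4, 5, 0]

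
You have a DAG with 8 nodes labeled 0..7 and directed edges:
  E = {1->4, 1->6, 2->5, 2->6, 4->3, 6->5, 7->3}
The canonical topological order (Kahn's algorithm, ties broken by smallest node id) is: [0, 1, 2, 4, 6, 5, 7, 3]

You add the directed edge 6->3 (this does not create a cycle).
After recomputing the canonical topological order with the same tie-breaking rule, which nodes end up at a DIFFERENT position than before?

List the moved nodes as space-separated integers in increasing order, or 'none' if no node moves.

Answer: none

Derivation:
Old toposort: [0, 1, 2, 4, 6, 5, 7, 3]
Added edge 6->3
Recompute Kahn (smallest-id tiebreak):
  initial in-degrees: [0, 0, 0, 3, 1, 2, 2, 0]
  ready (indeg=0): [0, 1, 2, 7]
  pop 0: no out-edges | ready=[1, 2, 7] | order so far=[0]
  pop 1: indeg[4]->0; indeg[6]->1 | ready=[2, 4, 7] | order so far=[0, 1]
  pop 2: indeg[5]->1; indeg[6]->0 | ready=[4, 6, 7] | order so far=[0, 1, 2]
  pop 4: indeg[3]->2 | ready=[6, 7] | order so far=[0, 1, 2, 4]
  pop 6: indeg[3]->1; indeg[5]->0 | ready=[5, 7] | order so far=[0, 1, 2, 4, 6]
  pop 5: no out-edges | ready=[7] | order so far=[0, 1, 2, 4, 6, 5]
  pop 7: indeg[3]->0 | ready=[3] | order so far=[0, 1, 2, 4, 6, 5, 7]
  pop 3: no out-edges | ready=[] | order so far=[0, 1, 2, 4, 6, 5, 7, 3]
New canonical toposort: [0, 1, 2, 4, 6, 5, 7, 3]
Compare positions:
  Node 0: index 0 -> 0 (same)
  Node 1: index 1 -> 1 (same)
  Node 2: index 2 -> 2 (same)
  Node 3: index 7 -> 7 (same)
  Node 4: index 3 -> 3 (same)
  Node 5: index 5 -> 5 (same)
  Node 6: index 4 -> 4 (same)
  Node 7: index 6 -> 6 (same)
Nodes that changed position: none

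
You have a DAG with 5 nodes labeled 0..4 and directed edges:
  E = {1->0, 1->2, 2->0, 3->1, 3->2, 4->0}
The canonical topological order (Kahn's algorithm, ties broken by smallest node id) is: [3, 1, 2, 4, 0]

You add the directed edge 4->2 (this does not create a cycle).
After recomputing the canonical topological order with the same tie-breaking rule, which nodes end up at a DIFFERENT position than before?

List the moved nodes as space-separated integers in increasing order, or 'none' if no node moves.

Old toposort: [3, 1, 2, 4, 0]
Added edge 4->2
Recompute Kahn (smallest-id tiebreak):
  initial in-degrees: [3, 1, 3, 0, 0]
  ready (indeg=0): [3, 4]
  pop 3: indeg[1]->0; indeg[2]->2 | ready=[1, 4] | order so far=[3]
  pop 1: indeg[0]->2; indeg[2]->1 | ready=[4] | order so far=[3, 1]
  pop 4: indeg[0]->1; indeg[2]->0 | ready=[2] | order so far=[3, 1, 4]
  pop 2: indeg[0]->0 | ready=[0] | order so far=[3, 1, 4, 2]
  pop 0: no out-edges | ready=[] | order so far=[3, 1, 4, 2, 0]
New canonical toposort: [3, 1, 4, 2, 0]
Compare positions:
  Node 0: index 4 -> 4 (same)
  Node 1: index 1 -> 1 (same)
  Node 2: index 2 -> 3 (moved)
  Node 3: index 0 -> 0 (same)
  Node 4: index 3 -> 2 (moved)
Nodes that changed position: 2 4

Answer: 2 4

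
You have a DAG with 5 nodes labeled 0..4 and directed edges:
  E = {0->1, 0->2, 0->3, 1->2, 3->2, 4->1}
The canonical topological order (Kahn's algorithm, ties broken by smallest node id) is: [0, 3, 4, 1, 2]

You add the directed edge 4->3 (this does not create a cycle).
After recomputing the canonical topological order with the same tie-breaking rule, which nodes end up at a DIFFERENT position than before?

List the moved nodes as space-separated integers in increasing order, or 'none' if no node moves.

Answer: 1 3 4

Derivation:
Old toposort: [0, 3, 4, 1, 2]
Added edge 4->3
Recompute Kahn (smallest-id tiebreak):
  initial in-degrees: [0, 2, 3, 2, 0]
  ready (indeg=0): [0, 4]
  pop 0: indeg[1]->1; indeg[2]->2; indeg[3]->1 | ready=[4] | order so far=[0]
  pop 4: indeg[1]->0; indeg[3]->0 | ready=[1, 3] | order so far=[0, 4]
  pop 1: indeg[2]->1 | ready=[3] | order so far=[0, 4, 1]
  pop 3: indeg[2]->0 | ready=[2] | order so far=[0, 4, 1, 3]
  pop 2: no out-edges | ready=[] | order so far=[0, 4, 1, 3, 2]
New canonical toposort: [0, 4, 1, 3, 2]
Compare positions:
  Node 0: index 0 -> 0 (same)
  Node 1: index 3 -> 2 (moved)
  Node 2: index 4 -> 4 (same)
  Node 3: index 1 -> 3 (moved)
  Node 4: index 2 -> 1 (moved)
Nodes that changed position: 1 3 4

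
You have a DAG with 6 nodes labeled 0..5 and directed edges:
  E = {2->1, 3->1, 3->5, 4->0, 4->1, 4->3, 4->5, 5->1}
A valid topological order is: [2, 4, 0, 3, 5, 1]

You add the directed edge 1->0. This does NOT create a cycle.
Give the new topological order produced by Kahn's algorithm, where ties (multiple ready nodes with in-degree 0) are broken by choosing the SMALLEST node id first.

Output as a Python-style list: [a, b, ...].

Old toposort: [2, 4, 0, 3, 5, 1]
Added edge: 1->0
Position of 1 (5) > position of 0 (2). Must reorder: 1 must now come before 0.
Run Kahn's algorithm (break ties by smallest node id):
  initial in-degrees: [2, 4, 0, 1, 0, 2]
  ready (indeg=0): [2, 4]
  pop 2: indeg[1]->3 | ready=[4] | order so far=[2]
  pop 4: indeg[0]->1; indeg[1]->2; indeg[3]->0; indeg[5]->1 | ready=[3] | order so far=[2, 4]
  pop 3: indeg[1]->1; indeg[5]->0 | ready=[5] | order so far=[2, 4, 3]
  pop 5: indeg[1]->0 | ready=[1] | order so far=[2, 4, 3, 5]
  pop 1: indeg[0]->0 | ready=[0] | order so far=[2, 4, 3, 5, 1]
  pop 0: no out-edges | ready=[] | order so far=[2, 4, 3, 5, 1, 0]
  Result: [2, 4, 3, 5, 1, 0]

Answer: [2, 4, 3, 5, 1, 0]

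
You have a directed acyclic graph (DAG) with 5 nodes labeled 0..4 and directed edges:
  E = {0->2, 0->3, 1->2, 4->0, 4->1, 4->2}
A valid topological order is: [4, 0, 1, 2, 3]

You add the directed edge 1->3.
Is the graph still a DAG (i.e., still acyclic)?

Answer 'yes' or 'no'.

Answer: yes

Derivation:
Given toposort: [4, 0, 1, 2, 3]
Position of 1: index 2; position of 3: index 4
New edge 1->3: forward
Forward edge: respects the existing order. Still a DAG, same toposort still valid.
Still a DAG? yes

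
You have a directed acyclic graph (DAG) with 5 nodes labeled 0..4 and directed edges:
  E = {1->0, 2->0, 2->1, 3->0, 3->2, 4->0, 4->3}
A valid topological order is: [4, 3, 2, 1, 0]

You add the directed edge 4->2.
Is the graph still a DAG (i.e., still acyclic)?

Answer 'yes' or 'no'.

Given toposort: [4, 3, 2, 1, 0]
Position of 4: index 0; position of 2: index 2
New edge 4->2: forward
Forward edge: respects the existing order. Still a DAG, same toposort still valid.
Still a DAG? yes

Answer: yes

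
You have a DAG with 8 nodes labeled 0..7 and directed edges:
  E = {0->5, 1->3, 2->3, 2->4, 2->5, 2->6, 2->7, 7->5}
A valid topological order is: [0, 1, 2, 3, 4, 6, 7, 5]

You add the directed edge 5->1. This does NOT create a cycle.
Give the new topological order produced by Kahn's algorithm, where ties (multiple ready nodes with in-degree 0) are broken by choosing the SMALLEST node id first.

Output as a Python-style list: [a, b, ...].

Old toposort: [0, 1, 2, 3, 4, 6, 7, 5]
Added edge: 5->1
Position of 5 (7) > position of 1 (1). Must reorder: 5 must now come before 1.
Run Kahn's algorithm (break ties by smallest node id):
  initial in-degrees: [0, 1, 0, 2, 1, 3, 1, 1]
  ready (indeg=0): [0, 2]
  pop 0: indeg[5]->2 | ready=[2] | order so far=[0]
  pop 2: indeg[3]->1; indeg[4]->0; indeg[5]->1; indeg[6]->0; indeg[7]->0 | ready=[4, 6, 7] | order so far=[0, 2]
  pop 4: no out-edges | ready=[6, 7] | order so far=[0, 2, 4]
  pop 6: no out-edges | ready=[7] | order so far=[0, 2, 4, 6]
  pop 7: indeg[5]->0 | ready=[5] | order so far=[0, 2, 4, 6, 7]
  pop 5: indeg[1]->0 | ready=[1] | order so far=[0, 2, 4, 6, 7, 5]
  pop 1: indeg[3]->0 | ready=[3] | order so far=[0, 2, 4, 6, 7, 5, 1]
  pop 3: no out-edges | ready=[] | order so far=[0, 2, 4, 6, 7, 5, 1, 3]
  Result: [0, 2, 4, 6, 7, 5, 1, 3]

Answer: [0, 2, 4, 6, 7, 5, 1, 3]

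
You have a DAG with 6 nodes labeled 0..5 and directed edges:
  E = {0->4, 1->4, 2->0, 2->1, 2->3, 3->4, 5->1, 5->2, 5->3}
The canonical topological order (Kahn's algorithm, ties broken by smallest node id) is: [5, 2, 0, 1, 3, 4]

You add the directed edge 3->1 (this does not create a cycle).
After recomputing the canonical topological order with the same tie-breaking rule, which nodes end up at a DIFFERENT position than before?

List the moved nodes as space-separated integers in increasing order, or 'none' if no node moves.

Old toposort: [5, 2, 0, 1, 3, 4]
Added edge 3->1
Recompute Kahn (smallest-id tiebreak):
  initial in-degrees: [1, 3, 1, 2, 3, 0]
  ready (indeg=0): [5]
  pop 5: indeg[1]->2; indeg[2]->0; indeg[3]->1 | ready=[2] | order so far=[5]
  pop 2: indeg[0]->0; indeg[1]->1; indeg[3]->0 | ready=[0, 3] | order so far=[5, 2]
  pop 0: indeg[4]->2 | ready=[3] | order so far=[5, 2, 0]
  pop 3: indeg[1]->0; indeg[4]->1 | ready=[1] | order so far=[5, 2, 0, 3]
  pop 1: indeg[4]->0 | ready=[4] | order so far=[5, 2, 0, 3, 1]
  pop 4: no out-edges | ready=[] | order so far=[5, 2, 0, 3, 1, 4]
New canonical toposort: [5, 2, 0, 3, 1, 4]
Compare positions:
  Node 0: index 2 -> 2 (same)
  Node 1: index 3 -> 4 (moved)
  Node 2: index 1 -> 1 (same)
  Node 3: index 4 -> 3 (moved)
  Node 4: index 5 -> 5 (same)
  Node 5: index 0 -> 0 (same)
Nodes that changed position: 1 3

Answer: 1 3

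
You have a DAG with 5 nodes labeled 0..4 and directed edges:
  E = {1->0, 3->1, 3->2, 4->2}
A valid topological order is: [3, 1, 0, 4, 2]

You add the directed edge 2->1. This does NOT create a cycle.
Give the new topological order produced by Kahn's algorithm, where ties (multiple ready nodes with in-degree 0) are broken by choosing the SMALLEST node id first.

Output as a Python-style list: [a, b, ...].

Old toposort: [3, 1, 0, 4, 2]
Added edge: 2->1
Position of 2 (4) > position of 1 (1). Must reorder: 2 must now come before 1.
Run Kahn's algorithm (break ties by smallest node id):
  initial in-degrees: [1, 2, 2, 0, 0]
  ready (indeg=0): [3, 4]
  pop 3: indeg[1]->1; indeg[2]->1 | ready=[4] | order so far=[3]
  pop 4: indeg[2]->0 | ready=[2] | order so far=[3, 4]
  pop 2: indeg[1]->0 | ready=[1] | order so far=[3, 4, 2]
  pop 1: indeg[0]->0 | ready=[0] | order so far=[3, 4, 2, 1]
  pop 0: no out-edges | ready=[] | order so far=[3, 4, 2, 1, 0]
  Result: [3, 4, 2, 1, 0]

Answer: [3, 4, 2, 1, 0]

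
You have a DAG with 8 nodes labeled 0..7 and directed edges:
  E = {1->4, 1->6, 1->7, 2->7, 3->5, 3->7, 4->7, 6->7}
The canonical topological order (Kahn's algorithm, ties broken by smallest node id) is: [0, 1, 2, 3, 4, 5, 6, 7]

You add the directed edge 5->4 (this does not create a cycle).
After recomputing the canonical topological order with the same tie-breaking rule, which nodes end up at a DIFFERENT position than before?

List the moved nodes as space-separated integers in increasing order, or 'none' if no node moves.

Old toposort: [0, 1, 2, 3, 4, 5, 6, 7]
Added edge 5->4
Recompute Kahn (smallest-id tiebreak):
  initial in-degrees: [0, 0, 0, 0, 2, 1, 1, 5]
  ready (indeg=0): [0, 1, 2, 3]
  pop 0: no out-edges | ready=[1, 2, 3] | order so far=[0]
  pop 1: indeg[4]->1; indeg[6]->0; indeg[7]->4 | ready=[2, 3, 6] | order so far=[0, 1]
  pop 2: indeg[7]->3 | ready=[3, 6] | order so far=[0, 1, 2]
  pop 3: indeg[5]->0; indeg[7]->2 | ready=[5, 6] | order so far=[0, 1, 2, 3]
  pop 5: indeg[4]->0 | ready=[4, 6] | order so far=[0, 1, 2, 3, 5]
  pop 4: indeg[7]->1 | ready=[6] | order so far=[0, 1, 2, 3, 5, 4]
  pop 6: indeg[7]->0 | ready=[7] | order so far=[0, 1, 2, 3, 5, 4, 6]
  pop 7: no out-edges | ready=[] | order so far=[0, 1, 2, 3, 5, 4, 6, 7]
New canonical toposort: [0, 1, 2, 3, 5, 4, 6, 7]
Compare positions:
  Node 0: index 0 -> 0 (same)
  Node 1: index 1 -> 1 (same)
  Node 2: index 2 -> 2 (same)
  Node 3: index 3 -> 3 (same)
  Node 4: index 4 -> 5 (moved)
  Node 5: index 5 -> 4 (moved)
  Node 6: index 6 -> 6 (same)
  Node 7: index 7 -> 7 (same)
Nodes that changed position: 4 5

Answer: 4 5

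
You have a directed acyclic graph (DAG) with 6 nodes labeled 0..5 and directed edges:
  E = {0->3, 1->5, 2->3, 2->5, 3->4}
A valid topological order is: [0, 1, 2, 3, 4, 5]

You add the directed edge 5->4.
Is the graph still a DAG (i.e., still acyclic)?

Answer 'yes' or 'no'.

Given toposort: [0, 1, 2, 3, 4, 5]
Position of 5: index 5; position of 4: index 4
New edge 5->4: backward (u after v in old order)
Backward edge: old toposort is now invalid. Check if this creates a cycle.
Does 4 already reach 5? Reachable from 4: [4]. NO -> still a DAG (reorder needed).
Still a DAG? yes

Answer: yes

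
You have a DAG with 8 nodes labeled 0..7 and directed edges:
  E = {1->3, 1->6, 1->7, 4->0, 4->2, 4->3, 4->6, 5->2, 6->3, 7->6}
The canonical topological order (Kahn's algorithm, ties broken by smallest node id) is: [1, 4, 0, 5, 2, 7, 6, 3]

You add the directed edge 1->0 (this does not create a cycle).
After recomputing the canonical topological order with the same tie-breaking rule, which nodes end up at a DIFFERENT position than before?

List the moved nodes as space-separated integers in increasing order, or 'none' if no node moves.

Old toposort: [1, 4, 0, 5, 2, 7, 6, 3]
Added edge 1->0
Recompute Kahn (smallest-id tiebreak):
  initial in-degrees: [2, 0, 2, 3, 0, 0, 3, 1]
  ready (indeg=0): [1, 4, 5]
  pop 1: indeg[0]->1; indeg[3]->2; indeg[6]->2; indeg[7]->0 | ready=[4, 5, 7] | order so far=[1]
  pop 4: indeg[0]->0; indeg[2]->1; indeg[3]->1; indeg[6]->1 | ready=[0, 5, 7] | order so far=[1, 4]
  pop 0: no out-edges | ready=[5, 7] | order so far=[1, 4, 0]
  pop 5: indeg[2]->0 | ready=[2, 7] | order so far=[1, 4, 0, 5]
  pop 2: no out-edges | ready=[7] | order so far=[1, 4, 0, 5, 2]
  pop 7: indeg[6]->0 | ready=[6] | order so far=[1, 4, 0, 5, 2, 7]
  pop 6: indeg[3]->0 | ready=[3] | order so far=[1, 4, 0, 5, 2, 7, 6]
  pop 3: no out-edges | ready=[] | order so far=[1, 4, 0, 5, 2, 7, 6, 3]
New canonical toposort: [1, 4, 0, 5, 2, 7, 6, 3]
Compare positions:
  Node 0: index 2 -> 2 (same)
  Node 1: index 0 -> 0 (same)
  Node 2: index 4 -> 4 (same)
  Node 3: index 7 -> 7 (same)
  Node 4: index 1 -> 1 (same)
  Node 5: index 3 -> 3 (same)
  Node 6: index 6 -> 6 (same)
  Node 7: index 5 -> 5 (same)
Nodes that changed position: none

Answer: none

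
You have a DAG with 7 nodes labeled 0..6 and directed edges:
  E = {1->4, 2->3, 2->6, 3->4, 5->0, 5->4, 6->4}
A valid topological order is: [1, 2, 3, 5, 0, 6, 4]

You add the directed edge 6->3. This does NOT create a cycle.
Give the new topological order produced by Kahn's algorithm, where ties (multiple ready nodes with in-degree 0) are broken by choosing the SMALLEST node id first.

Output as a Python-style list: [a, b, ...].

Old toposort: [1, 2, 3, 5, 0, 6, 4]
Added edge: 6->3
Position of 6 (5) > position of 3 (2). Must reorder: 6 must now come before 3.
Run Kahn's algorithm (break ties by smallest node id):
  initial in-degrees: [1, 0, 0, 2, 4, 0, 1]
  ready (indeg=0): [1, 2, 5]
  pop 1: indeg[4]->3 | ready=[2, 5] | order so far=[1]
  pop 2: indeg[3]->1; indeg[6]->0 | ready=[5, 6] | order so far=[1, 2]
  pop 5: indeg[0]->0; indeg[4]->2 | ready=[0, 6] | order so far=[1, 2, 5]
  pop 0: no out-edges | ready=[6] | order so far=[1, 2, 5, 0]
  pop 6: indeg[3]->0; indeg[4]->1 | ready=[3] | order so far=[1, 2, 5, 0, 6]
  pop 3: indeg[4]->0 | ready=[4] | order so far=[1, 2, 5, 0, 6, 3]
  pop 4: no out-edges | ready=[] | order so far=[1, 2, 5, 0, 6, 3, 4]
  Result: [1, 2, 5, 0, 6, 3, 4]

Answer: [1, 2, 5, 0, 6, 3, 4]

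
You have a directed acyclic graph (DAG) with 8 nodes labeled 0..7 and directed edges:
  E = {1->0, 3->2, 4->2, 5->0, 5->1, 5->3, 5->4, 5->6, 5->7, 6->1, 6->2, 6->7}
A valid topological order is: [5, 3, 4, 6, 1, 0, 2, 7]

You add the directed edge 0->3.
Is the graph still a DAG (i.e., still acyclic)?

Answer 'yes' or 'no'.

Answer: yes

Derivation:
Given toposort: [5, 3, 4, 6, 1, 0, 2, 7]
Position of 0: index 5; position of 3: index 1
New edge 0->3: backward (u after v in old order)
Backward edge: old toposort is now invalid. Check if this creates a cycle.
Does 3 already reach 0? Reachable from 3: [2, 3]. NO -> still a DAG (reorder needed).
Still a DAG? yes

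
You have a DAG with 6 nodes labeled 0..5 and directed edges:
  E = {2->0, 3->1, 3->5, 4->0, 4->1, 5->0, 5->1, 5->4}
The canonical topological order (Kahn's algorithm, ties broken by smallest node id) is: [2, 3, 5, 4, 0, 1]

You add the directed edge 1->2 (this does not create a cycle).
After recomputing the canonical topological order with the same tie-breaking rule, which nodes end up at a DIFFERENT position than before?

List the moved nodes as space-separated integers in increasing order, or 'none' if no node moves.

Answer: 0 1 2 3 4 5

Derivation:
Old toposort: [2, 3, 5, 4, 0, 1]
Added edge 1->2
Recompute Kahn (smallest-id tiebreak):
  initial in-degrees: [3, 3, 1, 0, 1, 1]
  ready (indeg=0): [3]
  pop 3: indeg[1]->2; indeg[5]->0 | ready=[5] | order so far=[3]
  pop 5: indeg[0]->2; indeg[1]->1; indeg[4]->0 | ready=[4] | order so far=[3, 5]
  pop 4: indeg[0]->1; indeg[1]->0 | ready=[1] | order so far=[3, 5, 4]
  pop 1: indeg[2]->0 | ready=[2] | order so far=[3, 5, 4, 1]
  pop 2: indeg[0]->0 | ready=[0] | order so far=[3, 5, 4, 1, 2]
  pop 0: no out-edges | ready=[] | order so far=[3, 5, 4, 1, 2, 0]
New canonical toposort: [3, 5, 4, 1, 2, 0]
Compare positions:
  Node 0: index 4 -> 5 (moved)
  Node 1: index 5 -> 3 (moved)
  Node 2: index 0 -> 4 (moved)
  Node 3: index 1 -> 0 (moved)
  Node 4: index 3 -> 2 (moved)
  Node 5: index 2 -> 1 (moved)
Nodes that changed position: 0 1 2 3 4 5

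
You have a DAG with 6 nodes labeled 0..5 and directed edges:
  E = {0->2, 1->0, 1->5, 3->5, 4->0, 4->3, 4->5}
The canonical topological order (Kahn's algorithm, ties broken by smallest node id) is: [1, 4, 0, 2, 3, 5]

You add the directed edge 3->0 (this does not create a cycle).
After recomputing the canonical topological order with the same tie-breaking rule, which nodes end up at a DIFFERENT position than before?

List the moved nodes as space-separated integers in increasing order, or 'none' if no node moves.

Answer: 0 2 3

Derivation:
Old toposort: [1, 4, 0, 2, 3, 5]
Added edge 3->0
Recompute Kahn (smallest-id tiebreak):
  initial in-degrees: [3, 0, 1, 1, 0, 3]
  ready (indeg=0): [1, 4]
  pop 1: indeg[0]->2; indeg[5]->2 | ready=[4] | order so far=[1]
  pop 4: indeg[0]->1; indeg[3]->0; indeg[5]->1 | ready=[3] | order so far=[1, 4]
  pop 3: indeg[0]->0; indeg[5]->0 | ready=[0, 5] | order so far=[1, 4, 3]
  pop 0: indeg[2]->0 | ready=[2, 5] | order so far=[1, 4, 3, 0]
  pop 2: no out-edges | ready=[5] | order so far=[1, 4, 3, 0, 2]
  pop 5: no out-edges | ready=[] | order so far=[1, 4, 3, 0, 2, 5]
New canonical toposort: [1, 4, 3, 0, 2, 5]
Compare positions:
  Node 0: index 2 -> 3 (moved)
  Node 1: index 0 -> 0 (same)
  Node 2: index 3 -> 4 (moved)
  Node 3: index 4 -> 2 (moved)
  Node 4: index 1 -> 1 (same)
  Node 5: index 5 -> 5 (same)
Nodes that changed position: 0 2 3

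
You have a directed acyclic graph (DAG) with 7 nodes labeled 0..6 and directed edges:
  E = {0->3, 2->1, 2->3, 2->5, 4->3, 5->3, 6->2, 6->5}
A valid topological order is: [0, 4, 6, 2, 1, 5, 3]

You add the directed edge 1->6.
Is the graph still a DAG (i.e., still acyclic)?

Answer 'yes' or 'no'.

Answer: no

Derivation:
Given toposort: [0, 4, 6, 2, 1, 5, 3]
Position of 1: index 4; position of 6: index 2
New edge 1->6: backward (u after v in old order)
Backward edge: old toposort is now invalid. Check if this creates a cycle.
Does 6 already reach 1? Reachable from 6: [1, 2, 3, 5, 6]. YES -> cycle!
Still a DAG? no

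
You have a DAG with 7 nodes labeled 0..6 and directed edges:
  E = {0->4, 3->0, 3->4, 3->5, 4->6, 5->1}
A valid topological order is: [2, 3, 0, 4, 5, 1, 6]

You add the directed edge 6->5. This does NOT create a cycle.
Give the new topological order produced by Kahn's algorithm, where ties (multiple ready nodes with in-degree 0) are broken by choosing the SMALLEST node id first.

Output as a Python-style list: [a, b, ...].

Answer: [2, 3, 0, 4, 6, 5, 1]

Derivation:
Old toposort: [2, 3, 0, 4, 5, 1, 6]
Added edge: 6->5
Position of 6 (6) > position of 5 (4). Must reorder: 6 must now come before 5.
Run Kahn's algorithm (break ties by smallest node id):
  initial in-degrees: [1, 1, 0, 0, 2, 2, 1]
  ready (indeg=0): [2, 3]
  pop 2: no out-edges | ready=[3] | order so far=[2]
  pop 3: indeg[0]->0; indeg[4]->1; indeg[5]->1 | ready=[0] | order so far=[2, 3]
  pop 0: indeg[4]->0 | ready=[4] | order so far=[2, 3, 0]
  pop 4: indeg[6]->0 | ready=[6] | order so far=[2, 3, 0, 4]
  pop 6: indeg[5]->0 | ready=[5] | order so far=[2, 3, 0, 4, 6]
  pop 5: indeg[1]->0 | ready=[1] | order so far=[2, 3, 0, 4, 6, 5]
  pop 1: no out-edges | ready=[] | order so far=[2, 3, 0, 4, 6, 5, 1]
  Result: [2, 3, 0, 4, 6, 5, 1]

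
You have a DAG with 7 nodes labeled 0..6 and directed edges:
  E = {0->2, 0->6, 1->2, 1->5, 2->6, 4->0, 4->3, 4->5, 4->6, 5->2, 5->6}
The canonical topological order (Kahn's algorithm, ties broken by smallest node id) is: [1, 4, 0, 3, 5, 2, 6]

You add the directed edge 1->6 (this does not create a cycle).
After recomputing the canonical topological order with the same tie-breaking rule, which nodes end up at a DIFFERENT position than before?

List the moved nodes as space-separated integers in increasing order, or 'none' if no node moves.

Old toposort: [1, 4, 0, 3, 5, 2, 6]
Added edge 1->6
Recompute Kahn (smallest-id tiebreak):
  initial in-degrees: [1, 0, 3, 1, 0, 2, 5]
  ready (indeg=0): [1, 4]
  pop 1: indeg[2]->2; indeg[5]->1; indeg[6]->4 | ready=[4] | order so far=[1]
  pop 4: indeg[0]->0; indeg[3]->0; indeg[5]->0; indeg[6]->3 | ready=[0, 3, 5] | order so far=[1, 4]
  pop 0: indeg[2]->1; indeg[6]->2 | ready=[3, 5] | order so far=[1, 4, 0]
  pop 3: no out-edges | ready=[5] | order so far=[1, 4, 0, 3]
  pop 5: indeg[2]->0; indeg[6]->1 | ready=[2] | order so far=[1, 4, 0, 3, 5]
  pop 2: indeg[6]->0 | ready=[6] | order so far=[1, 4, 0, 3, 5, 2]
  pop 6: no out-edges | ready=[] | order so far=[1, 4, 0, 3, 5, 2, 6]
New canonical toposort: [1, 4, 0, 3, 5, 2, 6]
Compare positions:
  Node 0: index 2 -> 2 (same)
  Node 1: index 0 -> 0 (same)
  Node 2: index 5 -> 5 (same)
  Node 3: index 3 -> 3 (same)
  Node 4: index 1 -> 1 (same)
  Node 5: index 4 -> 4 (same)
  Node 6: index 6 -> 6 (same)
Nodes that changed position: none

Answer: none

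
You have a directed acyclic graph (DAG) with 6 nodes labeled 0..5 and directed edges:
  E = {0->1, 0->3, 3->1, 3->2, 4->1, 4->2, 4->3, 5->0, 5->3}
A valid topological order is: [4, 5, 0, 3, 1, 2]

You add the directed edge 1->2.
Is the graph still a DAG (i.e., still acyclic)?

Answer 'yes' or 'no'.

Answer: yes

Derivation:
Given toposort: [4, 5, 0, 3, 1, 2]
Position of 1: index 4; position of 2: index 5
New edge 1->2: forward
Forward edge: respects the existing order. Still a DAG, same toposort still valid.
Still a DAG? yes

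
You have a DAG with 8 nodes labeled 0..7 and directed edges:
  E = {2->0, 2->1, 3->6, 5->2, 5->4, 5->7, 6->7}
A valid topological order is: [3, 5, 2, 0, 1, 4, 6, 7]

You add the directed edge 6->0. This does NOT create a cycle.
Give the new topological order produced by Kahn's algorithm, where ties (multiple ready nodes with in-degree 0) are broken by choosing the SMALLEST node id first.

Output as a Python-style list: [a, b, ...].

Old toposort: [3, 5, 2, 0, 1, 4, 6, 7]
Added edge: 6->0
Position of 6 (6) > position of 0 (3). Must reorder: 6 must now come before 0.
Run Kahn's algorithm (break ties by smallest node id):
  initial in-degrees: [2, 1, 1, 0, 1, 0, 1, 2]
  ready (indeg=0): [3, 5]
  pop 3: indeg[6]->0 | ready=[5, 6] | order so far=[3]
  pop 5: indeg[2]->0; indeg[4]->0; indeg[7]->1 | ready=[2, 4, 6] | order so far=[3, 5]
  pop 2: indeg[0]->1; indeg[1]->0 | ready=[1, 4, 6] | order so far=[3, 5, 2]
  pop 1: no out-edges | ready=[4, 6] | order so far=[3, 5, 2, 1]
  pop 4: no out-edges | ready=[6] | order so far=[3, 5, 2, 1, 4]
  pop 6: indeg[0]->0; indeg[7]->0 | ready=[0, 7] | order so far=[3, 5, 2, 1, 4, 6]
  pop 0: no out-edges | ready=[7] | order so far=[3, 5, 2, 1, 4, 6, 0]
  pop 7: no out-edges | ready=[] | order so far=[3, 5, 2, 1, 4, 6, 0, 7]
  Result: [3, 5, 2, 1, 4, 6, 0, 7]

Answer: [3, 5, 2, 1, 4, 6, 0, 7]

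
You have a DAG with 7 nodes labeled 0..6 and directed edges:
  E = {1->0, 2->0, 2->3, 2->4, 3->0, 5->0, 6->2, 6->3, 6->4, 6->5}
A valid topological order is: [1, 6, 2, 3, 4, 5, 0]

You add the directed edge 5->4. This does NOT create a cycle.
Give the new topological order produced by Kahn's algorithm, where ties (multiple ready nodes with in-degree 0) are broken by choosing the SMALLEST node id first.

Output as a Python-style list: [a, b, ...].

Old toposort: [1, 6, 2, 3, 4, 5, 0]
Added edge: 5->4
Position of 5 (5) > position of 4 (4). Must reorder: 5 must now come before 4.
Run Kahn's algorithm (break ties by smallest node id):
  initial in-degrees: [4, 0, 1, 2, 3, 1, 0]
  ready (indeg=0): [1, 6]
  pop 1: indeg[0]->3 | ready=[6] | order so far=[1]
  pop 6: indeg[2]->0; indeg[3]->1; indeg[4]->2; indeg[5]->0 | ready=[2, 5] | order so far=[1, 6]
  pop 2: indeg[0]->2; indeg[3]->0; indeg[4]->1 | ready=[3, 5] | order so far=[1, 6, 2]
  pop 3: indeg[0]->1 | ready=[5] | order so far=[1, 6, 2, 3]
  pop 5: indeg[0]->0; indeg[4]->0 | ready=[0, 4] | order so far=[1, 6, 2, 3, 5]
  pop 0: no out-edges | ready=[4] | order so far=[1, 6, 2, 3, 5, 0]
  pop 4: no out-edges | ready=[] | order so far=[1, 6, 2, 3, 5, 0, 4]
  Result: [1, 6, 2, 3, 5, 0, 4]

Answer: [1, 6, 2, 3, 5, 0, 4]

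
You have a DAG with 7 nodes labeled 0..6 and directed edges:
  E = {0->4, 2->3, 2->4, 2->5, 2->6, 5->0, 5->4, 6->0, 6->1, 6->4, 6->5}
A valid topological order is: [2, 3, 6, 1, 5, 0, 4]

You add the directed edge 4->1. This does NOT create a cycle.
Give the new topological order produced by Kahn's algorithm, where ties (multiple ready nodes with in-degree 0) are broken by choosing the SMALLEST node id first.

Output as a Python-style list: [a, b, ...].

Old toposort: [2, 3, 6, 1, 5, 0, 4]
Added edge: 4->1
Position of 4 (6) > position of 1 (3). Must reorder: 4 must now come before 1.
Run Kahn's algorithm (break ties by smallest node id):
  initial in-degrees: [2, 2, 0, 1, 4, 2, 1]
  ready (indeg=0): [2]
  pop 2: indeg[3]->0; indeg[4]->3; indeg[5]->1; indeg[6]->0 | ready=[3, 6] | order so far=[2]
  pop 3: no out-edges | ready=[6] | order so far=[2, 3]
  pop 6: indeg[0]->1; indeg[1]->1; indeg[4]->2; indeg[5]->0 | ready=[5] | order so far=[2, 3, 6]
  pop 5: indeg[0]->0; indeg[4]->1 | ready=[0] | order so far=[2, 3, 6, 5]
  pop 0: indeg[4]->0 | ready=[4] | order so far=[2, 3, 6, 5, 0]
  pop 4: indeg[1]->0 | ready=[1] | order so far=[2, 3, 6, 5, 0, 4]
  pop 1: no out-edges | ready=[] | order so far=[2, 3, 6, 5, 0, 4, 1]
  Result: [2, 3, 6, 5, 0, 4, 1]

Answer: [2, 3, 6, 5, 0, 4, 1]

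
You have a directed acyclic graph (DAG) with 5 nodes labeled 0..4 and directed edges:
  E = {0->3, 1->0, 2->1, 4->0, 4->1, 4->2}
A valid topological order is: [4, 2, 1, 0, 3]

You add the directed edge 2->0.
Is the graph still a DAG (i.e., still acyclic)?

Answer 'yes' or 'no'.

Given toposort: [4, 2, 1, 0, 3]
Position of 2: index 1; position of 0: index 3
New edge 2->0: forward
Forward edge: respects the existing order. Still a DAG, same toposort still valid.
Still a DAG? yes

Answer: yes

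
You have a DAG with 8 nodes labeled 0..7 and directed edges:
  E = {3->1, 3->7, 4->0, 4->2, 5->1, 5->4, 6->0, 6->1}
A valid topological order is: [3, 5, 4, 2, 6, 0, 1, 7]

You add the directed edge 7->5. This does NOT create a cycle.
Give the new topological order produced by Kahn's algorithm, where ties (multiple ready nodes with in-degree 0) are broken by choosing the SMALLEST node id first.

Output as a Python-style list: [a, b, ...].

Answer: [3, 6, 7, 5, 1, 4, 0, 2]

Derivation:
Old toposort: [3, 5, 4, 2, 6, 0, 1, 7]
Added edge: 7->5
Position of 7 (7) > position of 5 (1). Must reorder: 7 must now come before 5.
Run Kahn's algorithm (break ties by smallest node id):
  initial in-degrees: [2, 3, 1, 0, 1, 1, 0, 1]
  ready (indeg=0): [3, 6]
  pop 3: indeg[1]->2; indeg[7]->0 | ready=[6, 7] | order so far=[3]
  pop 6: indeg[0]->1; indeg[1]->1 | ready=[7] | order so far=[3, 6]
  pop 7: indeg[5]->0 | ready=[5] | order so far=[3, 6, 7]
  pop 5: indeg[1]->0; indeg[4]->0 | ready=[1, 4] | order so far=[3, 6, 7, 5]
  pop 1: no out-edges | ready=[4] | order so far=[3, 6, 7, 5, 1]
  pop 4: indeg[0]->0; indeg[2]->0 | ready=[0, 2] | order so far=[3, 6, 7, 5, 1, 4]
  pop 0: no out-edges | ready=[2] | order so far=[3, 6, 7, 5, 1, 4, 0]
  pop 2: no out-edges | ready=[] | order so far=[3, 6, 7, 5, 1, 4, 0, 2]
  Result: [3, 6, 7, 5, 1, 4, 0, 2]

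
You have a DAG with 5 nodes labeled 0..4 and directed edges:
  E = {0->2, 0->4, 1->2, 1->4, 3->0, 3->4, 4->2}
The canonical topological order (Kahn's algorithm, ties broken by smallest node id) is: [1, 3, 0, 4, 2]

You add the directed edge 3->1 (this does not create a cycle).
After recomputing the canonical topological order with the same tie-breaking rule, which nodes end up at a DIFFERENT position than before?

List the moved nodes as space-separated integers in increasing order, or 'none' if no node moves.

Old toposort: [1, 3, 0, 4, 2]
Added edge 3->1
Recompute Kahn (smallest-id tiebreak):
  initial in-degrees: [1, 1, 3, 0, 3]
  ready (indeg=0): [3]
  pop 3: indeg[0]->0; indeg[1]->0; indeg[4]->2 | ready=[0, 1] | order so far=[3]
  pop 0: indeg[2]->2; indeg[4]->1 | ready=[1] | order so far=[3, 0]
  pop 1: indeg[2]->1; indeg[4]->0 | ready=[4] | order so far=[3, 0, 1]
  pop 4: indeg[2]->0 | ready=[2] | order so far=[3, 0, 1, 4]
  pop 2: no out-edges | ready=[] | order so far=[3, 0, 1, 4, 2]
New canonical toposort: [3, 0, 1, 4, 2]
Compare positions:
  Node 0: index 2 -> 1 (moved)
  Node 1: index 0 -> 2 (moved)
  Node 2: index 4 -> 4 (same)
  Node 3: index 1 -> 0 (moved)
  Node 4: index 3 -> 3 (same)
Nodes that changed position: 0 1 3

Answer: 0 1 3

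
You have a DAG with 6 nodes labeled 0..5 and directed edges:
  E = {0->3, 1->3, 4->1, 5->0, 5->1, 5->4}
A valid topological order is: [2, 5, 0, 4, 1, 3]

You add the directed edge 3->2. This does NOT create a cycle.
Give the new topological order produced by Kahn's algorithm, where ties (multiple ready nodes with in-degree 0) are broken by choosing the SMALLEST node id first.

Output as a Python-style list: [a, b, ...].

Old toposort: [2, 5, 0, 4, 1, 3]
Added edge: 3->2
Position of 3 (5) > position of 2 (0). Must reorder: 3 must now come before 2.
Run Kahn's algorithm (break ties by smallest node id):
  initial in-degrees: [1, 2, 1, 2, 1, 0]
  ready (indeg=0): [5]
  pop 5: indeg[0]->0; indeg[1]->1; indeg[4]->0 | ready=[0, 4] | order so far=[5]
  pop 0: indeg[3]->1 | ready=[4] | order so far=[5, 0]
  pop 4: indeg[1]->0 | ready=[1] | order so far=[5, 0, 4]
  pop 1: indeg[3]->0 | ready=[3] | order so far=[5, 0, 4, 1]
  pop 3: indeg[2]->0 | ready=[2] | order so far=[5, 0, 4, 1, 3]
  pop 2: no out-edges | ready=[] | order so far=[5, 0, 4, 1, 3, 2]
  Result: [5, 0, 4, 1, 3, 2]

Answer: [5, 0, 4, 1, 3, 2]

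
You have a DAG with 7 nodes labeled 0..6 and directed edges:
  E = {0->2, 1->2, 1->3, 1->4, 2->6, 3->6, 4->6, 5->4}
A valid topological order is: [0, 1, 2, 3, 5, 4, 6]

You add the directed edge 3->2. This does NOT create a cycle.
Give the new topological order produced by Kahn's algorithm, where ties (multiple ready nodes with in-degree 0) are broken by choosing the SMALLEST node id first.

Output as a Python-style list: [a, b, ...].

Answer: [0, 1, 3, 2, 5, 4, 6]

Derivation:
Old toposort: [0, 1, 2, 3, 5, 4, 6]
Added edge: 3->2
Position of 3 (3) > position of 2 (2). Must reorder: 3 must now come before 2.
Run Kahn's algorithm (break ties by smallest node id):
  initial in-degrees: [0, 0, 3, 1, 2, 0, 3]
  ready (indeg=0): [0, 1, 5]
  pop 0: indeg[2]->2 | ready=[1, 5] | order so far=[0]
  pop 1: indeg[2]->1; indeg[3]->0; indeg[4]->1 | ready=[3, 5] | order so far=[0, 1]
  pop 3: indeg[2]->0; indeg[6]->2 | ready=[2, 5] | order so far=[0, 1, 3]
  pop 2: indeg[6]->1 | ready=[5] | order so far=[0, 1, 3, 2]
  pop 5: indeg[4]->0 | ready=[4] | order so far=[0, 1, 3, 2, 5]
  pop 4: indeg[6]->0 | ready=[6] | order so far=[0, 1, 3, 2, 5, 4]
  pop 6: no out-edges | ready=[] | order so far=[0, 1, 3, 2, 5, 4, 6]
  Result: [0, 1, 3, 2, 5, 4, 6]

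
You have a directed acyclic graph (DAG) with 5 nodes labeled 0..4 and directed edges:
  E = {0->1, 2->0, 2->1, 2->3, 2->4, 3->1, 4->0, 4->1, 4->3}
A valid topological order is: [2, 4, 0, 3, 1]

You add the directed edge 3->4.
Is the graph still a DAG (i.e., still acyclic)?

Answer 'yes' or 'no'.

Answer: no

Derivation:
Given toposort: [2, 4, 0, 3, 1]
Position of 3: index 3; position of 4: index 1
New edge 3->4: backward (u after v in old order)
Backward edge: old toposort is now invalid. Check if this creates a cycle.
Does 4 already reach 3? Reachable from 4: [0, 1, 3, 4]. YES -> cycle!
Still a DAG? no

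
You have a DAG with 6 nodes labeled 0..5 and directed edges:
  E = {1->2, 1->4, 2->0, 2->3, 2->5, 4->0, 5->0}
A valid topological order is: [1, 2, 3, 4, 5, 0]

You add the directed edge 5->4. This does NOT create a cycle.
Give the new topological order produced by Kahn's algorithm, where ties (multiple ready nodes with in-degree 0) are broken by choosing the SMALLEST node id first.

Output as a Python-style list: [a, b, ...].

Answer: [1, 2, 3, 5, 4, 0]

Derivation:
Old toposort: [1, 2, 3, 4, 5, 0]
Added edge: 5->4
Position of 5 (4) > position of 4 (3). Must reorder: 5 must now come before 4.
Run Kahn's algorithm (break ties by smallest node id):
  initial in-degrees: [3, 0, 1, 1, 2, 1]
  ready (indeg=0): [1]
  pop 1: indeg[2]->0; indeg[4]->1 | ready=[2] | order so far=[1]
  pop 2: indeg[0]->2; indeg[3]->0; indeg[5]->0 | ready=[3, 5] | order so far=[1, 2]
  pop 3: no out-edges | ready=[5] | order so far=[1, 2, 3]
  pop 5: indeg[0]->1; indeg[4]->0 | ready=[4] | order so far=[1, 2, 3, 5]
  pop 4: indeg[0]->0 | ready=[0] | order so far=[1, 2, 3, 5, 4]
  pop 0: no out-edges | ready=[] | order so far=[1, 2, 3, 5, 4, 0]
  Result: [1, 2, 3, 5, 4, 0]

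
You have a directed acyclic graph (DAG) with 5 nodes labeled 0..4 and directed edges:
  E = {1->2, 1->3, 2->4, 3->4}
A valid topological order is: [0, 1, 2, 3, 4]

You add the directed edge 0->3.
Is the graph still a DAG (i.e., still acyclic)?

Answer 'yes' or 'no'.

Given toposort: [0, 1, 2, 3, 4]
Position of 0: index 0; position of 3: index 3
New edge 0->3: forward
Forward edge: respects the existing order. Still a DAG, same toposort still valid.
Still a DAG? yes

Answer: yes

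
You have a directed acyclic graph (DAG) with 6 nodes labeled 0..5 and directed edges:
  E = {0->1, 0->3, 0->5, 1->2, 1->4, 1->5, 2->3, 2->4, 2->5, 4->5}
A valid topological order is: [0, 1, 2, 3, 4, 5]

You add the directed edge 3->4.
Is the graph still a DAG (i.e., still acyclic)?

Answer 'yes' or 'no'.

Answer: yes

Derivation:
Given toposort: [0, 1, 2, 3, 4, 5]
Position of 3: index 3; position of 4: index 4
New edge 3->4: forward
Forward edge: respects the existing order. Still a DAG, same toposort still valid.
Still a DAG? yes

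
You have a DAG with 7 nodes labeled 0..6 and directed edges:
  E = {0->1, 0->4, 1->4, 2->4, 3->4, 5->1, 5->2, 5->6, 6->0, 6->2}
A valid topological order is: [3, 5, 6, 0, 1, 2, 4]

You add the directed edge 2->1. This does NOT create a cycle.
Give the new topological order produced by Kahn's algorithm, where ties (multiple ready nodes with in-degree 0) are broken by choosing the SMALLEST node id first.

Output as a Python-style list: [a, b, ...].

Old toposort: [3, 5, 6, 0, 1, 2, 4]
Added edge: 2->1
Position of 2 (5) > position of 1 (4). Must reorder: 2 must now come before 1.
Run Kahn's algorithm (break ties by smallest node id):
  initial in-degrees: [1, 3, 2, 0, 4, 0, 1]
  ready (indeg=0): [3, 5]
  pop 3: indeg[4]->3 | ready=[5] | order so far=[3]
  pop 5: indeg[1]->2; indeg[2]->1; indeg[6]->0 | ready=[6] | order so far=[3, 5]
  pop 6: indeg[0]->0; indeg[2]->0 | ready=[0, 2] | order so far=[3, 5, 6]
  pop 0: indeg[1]->1; indeg[4]->2 | ready=[2] | order so far=[3, 5, 6, 0]
  pop 2: indeg[1]->0; indeg[4]->1 | ready=[1] | order so far=[3, 5, 6, 0, 2]
  pop 1: indeg[4]->0 | ready=[4] | order so far=[3, 5, 6, 0, 2, 1]
  pop 4: no out-edges | ready=[] | order so far=[3, 5, 6, 0, 2, 1, 4]
  Result: [3, 5, 6, 0, 2, 1, 4]

Answer: [3, 5, 6, 0, 2, 1, 4]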